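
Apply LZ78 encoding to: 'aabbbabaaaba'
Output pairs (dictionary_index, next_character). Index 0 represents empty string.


LZ78 encoding steps:
Dictionary: {0: ''}
Step 1: w='' (idx 0), next='a' -> output (0, 'a'), add 'a' as idx 1
Step 2: w='a' (idx 1), next='b' -> output (1, 'b'), add 'ab' as idx 2
Step 3: w='' (idx 0), next='b' -> output (0, 'b'), add 'b' as idx 3
Step 4: w='b' (idx 3), next='a' -> output (3, 'a'), add 'ba' as idx 4
Step 5: w='ba' (idx 4), next='a' -> output (4, 'a'), add 'baa' as idx 5
Step 6: w='ab' (idx 2), next='a' -> output (2, 'a'), add 'aba' as idx 6


Encoded: [(0, 'a'), (1, 'b'), (0, 'b'), (3, 'a'), (4, 'a'), (2, 'a')]


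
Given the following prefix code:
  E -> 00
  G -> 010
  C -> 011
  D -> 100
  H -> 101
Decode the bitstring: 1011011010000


Decoding step by step:
Bits 101 -> H
Bits 101 -> H
Bits 101 -> H
Bits 00 -> E
Bits 00 -> E


Decoded message: HHHEE


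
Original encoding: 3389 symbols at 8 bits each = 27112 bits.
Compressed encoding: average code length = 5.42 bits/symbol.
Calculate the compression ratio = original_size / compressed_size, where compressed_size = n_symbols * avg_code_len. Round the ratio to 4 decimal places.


original_size = n_symbols * orig_bits = 3389 * 8 = 27112 bits
compressed_size = n_symbols * avg_code_len = 3389 * 5.42 = 18368.38 bits
ratio = original_size / compressed_size = 27112 / 18368.38 = 1.476

Compression ratio = 1.476


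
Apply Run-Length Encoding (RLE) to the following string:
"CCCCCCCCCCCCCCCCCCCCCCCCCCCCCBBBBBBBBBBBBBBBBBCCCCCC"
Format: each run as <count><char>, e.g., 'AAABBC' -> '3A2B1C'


Scanning runs left to right:
  i=0: run of 'C' x 29 -> '29C'
  i=29: run of 'B' x 17 -> '17B'
  i=46: run of 'C' x 6 -> '6C'

RLE = 29C17B6C


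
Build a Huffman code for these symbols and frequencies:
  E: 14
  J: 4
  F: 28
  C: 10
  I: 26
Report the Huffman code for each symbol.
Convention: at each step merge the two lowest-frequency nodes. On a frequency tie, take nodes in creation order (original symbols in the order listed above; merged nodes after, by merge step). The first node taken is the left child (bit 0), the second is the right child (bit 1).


Huffman tree construction:
Step 1: Merge J(4) + C(10) = 14
Step 2: Merge E(14) + (J+C)(14) = 28
Step 3: Merge I(26) + F(28) = 54
Step 4: Merge (E+(J+C))(28) + (I+F)(54) = 82
Read each symbol's code off the tree from the root (left child = 0, right child = 1).

Codes:
  E: 00 (length 2)
  J: 010 (length 3)
  F: 11 (length 2)
  C: 011 (length 3)
  I: 10 (length 2)
Average code length: 178/82 = 2.1707 bits/symbol


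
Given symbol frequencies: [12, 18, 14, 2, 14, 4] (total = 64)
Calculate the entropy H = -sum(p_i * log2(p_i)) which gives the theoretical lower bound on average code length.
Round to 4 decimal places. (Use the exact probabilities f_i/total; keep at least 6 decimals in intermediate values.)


Per-symbol terms -p_i * log2(p_i) with p_i = f_i/64:
  p = 12/64 = 0.187500: log2(p) = -2.415037, -p*log2(p) = 0.452820
  p = 18/64 = 0.281250: log2(p) = -1.830075, -p*log2(p) = 0.514709
  p = 14/64 = 0.218750: log2(p) = -2.192645, -p*log2(p) = 0.479641
  p = 2/64 = 0.031250: log2(p) = -5.000000, -p*log2(p) = 0.156250
  p = 14/64 = 0.218750: log2(p) = -2.192645, -p*log2(p) = 0.479641
  p = 4/64 = 0.062500: log2(p) = -4.000000, -p*log2(p) = 0.250000
H = 0.452820 + 0.514709 + 0.479641 + 0.156250 + 0.479641 + 0.250000 = 2.333061

H = 2.3331 bits/symbol


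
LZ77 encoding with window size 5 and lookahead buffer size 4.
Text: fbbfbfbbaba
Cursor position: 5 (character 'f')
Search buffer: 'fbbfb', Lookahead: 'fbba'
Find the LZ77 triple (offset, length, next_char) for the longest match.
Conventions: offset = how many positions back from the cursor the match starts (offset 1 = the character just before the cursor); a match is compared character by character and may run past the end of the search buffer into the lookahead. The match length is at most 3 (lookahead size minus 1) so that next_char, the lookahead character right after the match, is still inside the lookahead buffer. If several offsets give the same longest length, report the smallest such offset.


Try each offset into the search buffer:
  offset=1 (pos 4, char 'b'): match length 0
  offset=2 (pos 3, char 'f'): match length 2
  offset=3 (pos 2, char 'b'): match length 0
  offset=4 (pos 1, char 'b'): match length 0
  offset=5 (pos 0, char 'f'): match length 3
Longest match has length 3 at offset 5.
next_char = character at position 5 + 3 = 8 -> 'a'

Best match: offset=5, length=3 (matching 'fbb' starting at position 0)
LZ77 triple: (5, 3, 'a')


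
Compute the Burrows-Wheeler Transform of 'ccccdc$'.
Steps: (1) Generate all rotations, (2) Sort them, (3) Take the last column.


Rotations (sorted):
  0: $ccccdc -> last char: c
  1: c$ccccd -> last char: d
  2: ccccdc$ -> last char: $
  3: cccdc$c -> last char: c
  4: ccdc$cc -> last char: c
  5: cdc$ccc -> last char: c
  6: dc$cccc -> last char: c


BWT = cd$cccc


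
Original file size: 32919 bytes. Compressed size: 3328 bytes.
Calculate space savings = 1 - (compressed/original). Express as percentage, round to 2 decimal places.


ratio = compressed/original = 3328/32919 = 0.101097
savings = 1 - ratio = 1 - 0.101097 = 0.898903
as a percentage: 0.898903 * 100 = 89.89%

Space savings = 1 - 3328/32919 = 89.89%


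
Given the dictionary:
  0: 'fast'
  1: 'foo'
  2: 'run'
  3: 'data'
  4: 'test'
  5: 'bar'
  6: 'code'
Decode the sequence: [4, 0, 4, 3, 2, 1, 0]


Look up each index in the dictionary:
  4 -> 'test'
  0 -> 'fast'
  4 -> 'test'
  3 -> 'data'
  2 -> 'run'
  1 -> 'foo'
  0 -> 'fast'

Decoded: "test fast test data run foo fast"


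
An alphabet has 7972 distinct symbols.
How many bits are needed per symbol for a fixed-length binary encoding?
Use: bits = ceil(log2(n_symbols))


log2(7972) = 12.9607
Bracket: 2^12 = 4096 < 7972 <= 2^13 = 8192
So ceil(log2(7972)) = 13

bits = ceil(log2(7972)) = ceil(12.9607) = 13 bits


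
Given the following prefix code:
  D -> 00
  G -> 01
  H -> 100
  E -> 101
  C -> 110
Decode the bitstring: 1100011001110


Decoding step by step:
Bits 110 -> C
Bits 00 -> D
Bits 110 -> C
Bits 01 -> G
Bits 110 -> C


Decoded message: CDCGC


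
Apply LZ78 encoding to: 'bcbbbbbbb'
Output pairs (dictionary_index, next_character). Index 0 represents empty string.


LZ78 encoding steps:
Dictionary: {0: ''}
Step 1: w='' (idx 0), next='b' -> output (0, 'b'), add 'b' as idx 1
Step 2: w='' (idx 0), next='c' -> output (0, 'c'), add 'c' as idx 2
Step 3: w='b' (idx 1), next='b' -> output (1, 'b'), add 'bb' as idx 3
Step 4: w='bb' (idx 3), next='b' -> output (3, 'b'), add 'bbb' as idx 4
Step 5: w='bb' (idx 3), end of input -> output (3, '')


Encoded: [(0, 'b'), (0, 'c'), (1, 'b'), (3, 'b'), (3, '')]


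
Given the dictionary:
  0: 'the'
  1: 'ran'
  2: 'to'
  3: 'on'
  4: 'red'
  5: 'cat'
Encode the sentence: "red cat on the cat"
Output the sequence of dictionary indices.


Look up each word in the dictionary:
  'red' -> 4
  'cat' -> 5
  'on' -> 3
  'the' -> 0
  'cat' -> 5

Encoded: [4, 5, 3, 0, 5]


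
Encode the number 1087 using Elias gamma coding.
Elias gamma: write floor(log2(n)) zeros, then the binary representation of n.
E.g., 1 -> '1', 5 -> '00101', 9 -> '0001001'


num_bits = floor(log2(1087)) + 1 = 11
leading_zeros = num_bits - 1 = 10
binary(1087) = 10000111111

Elias gamma(1087) = '0000000000' + '10000111111' = 000000000010000111111 (21 bits)


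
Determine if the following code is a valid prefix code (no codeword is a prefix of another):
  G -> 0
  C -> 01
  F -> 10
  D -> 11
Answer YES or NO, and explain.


Checking each pair (does one codeword prefix another?):
  G='0' vs C='01': prefix -- VIOLATION

NO -- this is NOT a valid prefix code. G (0) is a prefix of C (01).


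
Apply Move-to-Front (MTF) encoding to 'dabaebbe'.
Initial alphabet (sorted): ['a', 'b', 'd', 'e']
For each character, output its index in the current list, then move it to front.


MTF encoding:
'd': index 2 in ['a', 'b', 'd', 'e'] -> ['d', 'a', 'b', 'e']
'a': index 1 in ['d', 'a', 'b', 'e'] -> ['a', 'd', 'b', 'e']
'b': index 2 in ['a', 'd', 'b', 'e'] -> ['b', 'a', 'd', 'e']
'a': index 1 in ['b', 'a', 'd', 'e'] -> ['a', 'b', 'd', 'e']
'e': index 3 in ['a', 'b', 'd', 'e'] -> ['e', 'a', 'b', 'd']
'b': index 2 in ['e', 'a', 'b', 'd'] -> ['b', 'e', 'a', 'd']
'b': index 0 in ['b', 'e', 'a', 'd'] -> ['b', 'e', 'a', 'd']
'e': index 1 in ['b', 'e', 'a', 'd'] -> ['e', 'b', 'a', 'd']


Output: [2, 1, 2, 1, 3, 2, 0, 1]


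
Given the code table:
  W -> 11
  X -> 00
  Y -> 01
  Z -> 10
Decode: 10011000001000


Decoding:
10 -> Z
01 -> Y
10 -> Z
00 -> X
00 -> X
10 -> Z
00 -> X


Result: ZYZXXZX


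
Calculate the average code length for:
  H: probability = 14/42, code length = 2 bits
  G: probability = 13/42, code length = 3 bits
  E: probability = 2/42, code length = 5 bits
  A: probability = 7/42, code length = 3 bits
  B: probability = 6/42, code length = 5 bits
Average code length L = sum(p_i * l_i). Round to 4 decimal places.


Weighted contributions p_i * l_i:
  H: (14/42) * 2 = 28/42
  G: (13/42) * 3 = 39/42
  E: (2/42) * 5 = 10/42
  A: (7/42) * 3 = 21/42
  B: (6/42) * 5 = 30/42
Sum = (28 + 39 + 10 + 21 + 30)/42 = 128/42

L = 128/42 = 3.0476 bits/symbol


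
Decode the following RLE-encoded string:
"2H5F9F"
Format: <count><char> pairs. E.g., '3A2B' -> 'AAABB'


Expanding each <count><char> pair:
  2H -> 'HH'
  5F -> 'FFFFF'
  9F -> 'FFFFFFFFF'

Decoded = HHFFFFFFFFFFFFFF


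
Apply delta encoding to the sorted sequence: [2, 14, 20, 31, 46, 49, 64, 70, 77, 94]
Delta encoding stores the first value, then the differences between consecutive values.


First value: 2
Deltas:
  14 - 2 = 12
  20 - 14 = 6
  31 - 20 = 11
  46 - 31 = 15
  49 - 46 = 3
  64 - 49 = 15
  70 - 64 = 6
  77 - 70 = 7
  94 - 77 = 17


Delta encoded: [2, 12, 6, 11, 15, 3, 15, 6, 7, 17]


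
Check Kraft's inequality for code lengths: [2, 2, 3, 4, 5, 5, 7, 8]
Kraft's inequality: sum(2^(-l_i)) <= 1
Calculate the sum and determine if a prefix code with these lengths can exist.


Sum = 2^(-2) + 2^(-2) + 2^(-3) + 2^(-4) + 2^(-5) + 2^(-5) + 2^(-7) + 2^(-8)
    = 0.25 + 0.25 + 0.125 + 0.0625 + 0.03125 + 0.03125 + 0.0078125 + 0.00390625
    = 195/256 = 0.76171875
Since 0.76171875 <= 1, Kraft's inequality IS satisfied.
A prefix code with these lengths CAN exist.

Kraft sum = 0.76171875. Satisfied.


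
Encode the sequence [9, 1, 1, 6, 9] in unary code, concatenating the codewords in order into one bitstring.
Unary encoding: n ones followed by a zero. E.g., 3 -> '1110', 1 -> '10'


Encode each number as n ones followed by a terminating 0:
  9 -> 1111111110 (10 bits)
  1 -> 10 (2 bits)
  1 -> 10 (2 bits)
  6 -> 1111110 (7 bits)
  9 -> 1111111110 (10 bits)
Total length = 10 + 2 + 2 + 7 + 10 = 31 bits.

Unary([9, 1, 1, 6, 9]) = 1111111110101011111101111111110 (31 bits)


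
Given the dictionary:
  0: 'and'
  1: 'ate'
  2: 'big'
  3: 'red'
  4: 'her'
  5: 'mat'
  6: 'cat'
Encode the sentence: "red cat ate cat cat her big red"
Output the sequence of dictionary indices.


Look up each word in the dictionary:
  'red' -> 3
  'cat' -> 6
  'ate' -> 1
  'cat' -> 6
  'cat' -> 6
  'her' -> 4
  'big' -> 2
  'red' -> 3

Encoded: [3, 6, 1, 6, 6, 4, 2, 3]


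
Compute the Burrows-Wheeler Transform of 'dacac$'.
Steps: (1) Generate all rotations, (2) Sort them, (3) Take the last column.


Rotations (sorted):
  0: $dacac -> last char: c
  1: ac$dac -> last char: c
  2: acac$d -> last char: d
  3: c$daca -> last char: a
  4: cac$da -> last char: a
  5: dacac$ -> last char: $


BWT = ccdaa$


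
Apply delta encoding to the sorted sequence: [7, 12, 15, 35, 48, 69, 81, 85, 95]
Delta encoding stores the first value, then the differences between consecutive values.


First value: 7
Deltas:
  12 - 7 = 5
  15 - 12 = 3
  35 - 15 = 20
  48 - 35 = 13
  69 - 48 = 21
  81 - 69 = 12
  85 - 81 = 4
  95 - 85 = 10


Delta encoded: [7, 5, 3, 20, 13, 21, 12, 4, 10]


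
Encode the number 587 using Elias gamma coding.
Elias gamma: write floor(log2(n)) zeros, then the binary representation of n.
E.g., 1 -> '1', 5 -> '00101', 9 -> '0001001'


num_bits = floor(log2(587)) + 1 = 10
leading_zeros = num_bits - 1 = 9
binary(587) = 1001001011

Elias gamma(587) = '000000000' + '1001001011' = 0000000001001001011 (19 bits)


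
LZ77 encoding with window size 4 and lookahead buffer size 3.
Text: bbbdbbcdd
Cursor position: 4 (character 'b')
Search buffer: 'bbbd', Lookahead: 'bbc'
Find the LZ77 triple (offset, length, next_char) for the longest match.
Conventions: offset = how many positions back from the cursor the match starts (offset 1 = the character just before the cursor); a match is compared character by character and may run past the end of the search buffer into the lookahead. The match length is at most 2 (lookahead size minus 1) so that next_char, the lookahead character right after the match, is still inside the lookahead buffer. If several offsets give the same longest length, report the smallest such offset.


Try each offset into the search buffer:
  offset=1 (pos 3, char 'd'): match length 0
  offset=2 (pos 2, char 'b'): match length 1
  offset=3 (pos 1, char 'b'): match length 2
  offset=4 (pos 0, char 'b'): match length 2
Longest match has length 2, found at offsets 3, 4; take the smallest, offset 3.
next_char = character at position 4 + 2 = 6 -> 'c'

Best match: offset=3, length=2 (matching 'bb' starting at position 1)
LZ77 triple: (3, 2, 'c')


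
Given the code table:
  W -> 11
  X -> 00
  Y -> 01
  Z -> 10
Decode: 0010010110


Decoding:
00 -> X
10 -> Z
01 -> Y
01 -> Y
10 -> Z


Result: XZYYZ


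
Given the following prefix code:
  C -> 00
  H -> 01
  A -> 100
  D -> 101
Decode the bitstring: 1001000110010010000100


Decoding step by step:
Bits 100 -> A
Bits 100 -> A
Bits 01 -> H
Bits 100 -> A
Bits 100 -> A
Bits 100 -> A
Bits 00 -> C
Bits 100 -> A


Decoded message: AAHAAACA


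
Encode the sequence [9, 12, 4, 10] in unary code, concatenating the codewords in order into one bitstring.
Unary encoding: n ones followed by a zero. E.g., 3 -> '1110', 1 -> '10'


Encode each number as n ones followed by a terminating 0:
  9 -> 1111111110 (10 bits)
  12 -> 1111111111110 (13 bits)
  4 -> 11110 (5 bits)
  10 -> 11111111110 (11 bits)
Total length = 10 + 13 + 5 + 11 = 39 bits.

Unary([9, 12, 4, 10]) = 111111111011111111111101111011111111110 (39 bits)


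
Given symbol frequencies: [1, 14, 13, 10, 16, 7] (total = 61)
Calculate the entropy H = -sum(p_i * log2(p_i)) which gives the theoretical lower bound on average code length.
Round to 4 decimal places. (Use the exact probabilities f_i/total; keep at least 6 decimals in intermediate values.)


Per-symbol terms -p_i * log2(p_i) with p_i = f_i/61:
  p = 1/61 = 0.016393: log2(p) = -5.930737, -p*log2(p) = 0.097225
  p = 14/61 = 0.229508: log2(p) = -2.123382, -p*log2(p) = 0.487334
  p = 13/61 = 0.213115: log2(p) = -2.230298, -p*log2(p) = 0.475309
  p = 10/61 = 0.163934: log2(p) = -2.608809, -p*log2(p) = 0.427674
  p = 16/61 = 0.262295: log2(p) = -1.930737, -p*log2(p) = 0.506423
  p = 7/61 = 0.114754: log2(p) = -3.123382, -p*log2(p) = 0.358421
H = 0.097225 + 0.487334 + 0.475309 + 0.427674 + 0.506423 + 0.358421 = 2.352386

H = 2.3524 bits/symbol


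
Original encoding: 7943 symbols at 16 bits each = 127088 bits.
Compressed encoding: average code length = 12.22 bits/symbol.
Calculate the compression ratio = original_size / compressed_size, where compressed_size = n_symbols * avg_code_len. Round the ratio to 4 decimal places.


original_size = n_symbols * orig_bits = 7943 * 16 = 127088 bits
compressed_size = n_symbols * avg_code_len = 7943 * 12.22 = 97063.46 bits
ratio = original_size / compressed_size = 127088 / 97063.46 = 1.3093

Compression ratio = 1.3093


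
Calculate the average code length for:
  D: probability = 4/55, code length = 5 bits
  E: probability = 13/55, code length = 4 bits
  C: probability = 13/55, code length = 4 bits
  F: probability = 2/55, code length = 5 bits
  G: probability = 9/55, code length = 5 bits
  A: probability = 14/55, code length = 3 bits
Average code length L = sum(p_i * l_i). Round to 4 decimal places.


Weighted contributions p_i * l_i:
  D: (4/55) * 5 = 20/55
  E: (13/55) * 4 = 52/55
  C: (13/55) * 4 = 52/55
  F: (2/55) * 5 = 10/55
  G: (9/55) * 5 = 45/55
  A: (14/55) * 3 = 42/55
Sum = (20 + 52 + 52 + 10 + 45 + 42)/55 = 221/55

L = 221/55 = 4.0182 bits/symbol


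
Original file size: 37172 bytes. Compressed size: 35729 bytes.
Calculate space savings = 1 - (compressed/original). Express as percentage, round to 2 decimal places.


ratio = compressed/original = 35729/37172 = 0.96118
savings = 1 - ratio = 1 - 0.96118 = 0.03882
as a percentage: 0.03882 * 100 = 3.88%

Space savings = 1 - 35729/37172 = 3.88%


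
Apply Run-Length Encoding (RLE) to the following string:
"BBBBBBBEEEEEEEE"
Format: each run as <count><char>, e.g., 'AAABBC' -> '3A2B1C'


Scanning runs left to right:
  i=0: run of 'B' x 7 -> '7B'
  i=7: run of 'E' x 8 -> '8E'

RLE = 7B8E


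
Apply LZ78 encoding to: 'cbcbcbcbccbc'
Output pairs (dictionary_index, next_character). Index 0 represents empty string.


LZ78 encoding steps:
Dictionary: {0: ''}
Step 1: w='' (idx 0), next='c' -> output (0, 'c'), add 'c' as idx 1
Step 2: w='' (idx 0), next='b' -> output (0, 'b'), add 'b' as idx 2
Step 3: w='c' (idx 1), next='b' -> output (1, 'b'), add 'cb' as idx 3
Step 4: w='cb' (idx 3), next='c' -> output (3, 'c'), add 'cbc' as idx 4
Step 5: w='b' (idx 2), next='c' -> output (2, 'c'), add 'bc' as idx 5
Step 6: w='cbc' (idx 4), end of input -> output (4, '')


Encoded: [(0, 'c'), (0, 'b'), (1, 'b'), (3, 'c'), (2, 'c'), (4, '')]


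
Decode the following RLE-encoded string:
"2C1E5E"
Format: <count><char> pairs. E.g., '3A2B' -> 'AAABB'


Expanding each <count><char> pair:
  2C -> 'CC'
  1E -> 'E'
  5E -> 'EEEEE'

Decoded = CCEEEEEE


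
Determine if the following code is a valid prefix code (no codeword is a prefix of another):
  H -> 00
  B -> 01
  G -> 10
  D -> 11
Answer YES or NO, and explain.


Checking each pair (does one codeword prefix another?):
  H='00' vs B='01': no prefix
  H='00' vs G='10': no prefix
  H='00' vs D='11': no prefix
  B='01' vs H='00': no prefix
  B='01' vs G='10': no prefix
  B='01' vs D='11': no prefix
  G='10' vs H='00': no prefix
  G='10' vs B='01': no prefix
  G='10' vs D='11': no prefix
  D='11' vs H='00': no prefix
  D='11' vs B='01': no prefix
  D='11' vs G='10': no prefix
No violation found over all pairs.

YES -- this is a valid prefix code. No codeword is a prefix of any other codeword.


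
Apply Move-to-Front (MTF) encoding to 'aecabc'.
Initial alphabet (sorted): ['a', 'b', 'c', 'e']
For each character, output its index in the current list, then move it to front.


MTF encoding:
'a': index 0 in ['a', 'b', 'c', 'e'] -> ['a', 'b', 'c', 'e']
'e': index 3 in ['a', 'b', 'c', 'e'] -> ['e', 'a', 'b', 'c']
'c': index 3 in ['e', 'a', 'b', 'c'] -> ['c', 'e', 'a', 'b']
'a': index 2 in ['c', 'e', 'a', 'b'] -> ['a', 'c', 'e', 'b']
'b': index 3 in ['a', 'c', 'e', 'b'] -> ['b', 'a', 'c', 'e']
'c': index 2 in ['b', 'a', 'c', 'e'] -> ['c', 'b', 'a', 'e']


Output: [0, 3, 3, 2, 3, 2]


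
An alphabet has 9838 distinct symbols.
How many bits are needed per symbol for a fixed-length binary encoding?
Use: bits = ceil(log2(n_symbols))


log2(9838) = 13.2641
Bracket: 2^13 = 8192 < 9838 <= 2^14 = 16384
So ceil(log2(9838)) = 14

bits = ceil(log2(9838)) = ceil(13.2641) = 14 bits


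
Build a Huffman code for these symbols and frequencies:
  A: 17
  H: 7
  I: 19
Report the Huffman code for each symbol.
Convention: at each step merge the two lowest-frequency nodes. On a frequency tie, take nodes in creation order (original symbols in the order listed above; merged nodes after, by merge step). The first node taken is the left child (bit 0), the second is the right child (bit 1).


Huffman tree construction:
Step 1: Merge H(7) + A(17) = 24
Step 2: Merge I(19) + (H+A)(24) = 43
Read each symbol's code off the tree from the root (left child = 0, right child = 1).

Codes:
  A: 11 (length 2)
  H: 10 (length 2)
  I: 0 (length 1)
Average code length: 67/43 = 1.5581 bits/symbol


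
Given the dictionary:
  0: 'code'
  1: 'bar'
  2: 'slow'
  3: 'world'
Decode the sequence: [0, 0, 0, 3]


Look up each index in the dictionary:
  0 -> 'code'
  0 -> 'code'
  0 -> 'code'
  3 -> 'world'

Decoded: "code code code world"


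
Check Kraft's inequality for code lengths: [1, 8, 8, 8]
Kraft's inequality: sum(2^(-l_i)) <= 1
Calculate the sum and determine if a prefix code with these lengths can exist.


Sum = 2^(-1) + 2^(-8) + 2^(-8) + 2^(-8)
    = 0.5 + 0.00390625 + 0.00390625 + 0.00390625
    = 131/256 = 0.51171875
Since 0.51171875 <= 1, Kraft's inequality IS satisfied.
A prefix code with these lengths CAN exist.

Kraft sum = 0.51171875. Satisfied.


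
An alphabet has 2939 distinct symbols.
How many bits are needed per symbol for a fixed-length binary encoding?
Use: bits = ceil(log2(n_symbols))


log2(2939) = 11.5211
Bracket: 2^11 = 2048 < 2939 <= 2^12 = 4096
So ceil(log2(2939)) = 12

bits = ceil(log2(2939)) = ceil(11.5211) = 12 bits


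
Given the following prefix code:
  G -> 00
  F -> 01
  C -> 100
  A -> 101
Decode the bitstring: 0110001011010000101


Decoding step by step:
Bits 01 -> F
Bits 100 -> C
Bits 01 -> F
Bits 01 -> F
Bits 101 -> A
Bits 00 -> G
Bits 00 -> G
Bits 101 -> A


Decoded message: FCFFAGGA


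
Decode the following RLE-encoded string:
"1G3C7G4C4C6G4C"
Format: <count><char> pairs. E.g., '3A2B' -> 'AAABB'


Expanding each <count><char> pair:
  1G -> 'G'
  3C -> 'CCC'
  7G -> 'GGGGGGG'
  4C -> 'CCCC'
  4C -> 'CCCC'
  6G -> 'GGGGGG'
  4C -> 'CCCC'

Decoded = GCCCGGGGGGGCCCCCCCCGGGGGGCCCC


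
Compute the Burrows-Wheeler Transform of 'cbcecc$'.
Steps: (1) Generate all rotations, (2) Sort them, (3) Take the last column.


Rotations (sorted):
  0: $cbcecc -> last char: c
  1: bcecc$c -> last char: c
  2: c$cbcec -> last char: c
  3: cbcecc$ -> last char: $
  4: cc$cbce -> last char: e
  5: cecc$cb -> last char: b
  6: ecc$cbc -> last char: c


BWT = ccc$ebc


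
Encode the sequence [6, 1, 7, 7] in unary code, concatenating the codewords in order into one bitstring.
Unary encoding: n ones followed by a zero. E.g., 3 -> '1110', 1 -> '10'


Encode each number as n ones followed by a terminating 0:
  6 -> 1111110 (7 bits)
  1 -> 10 (2 bits)
  7 -> 11111110 (8 bits)
  7 -> 11111110 (8 bits)
Total length = 7 + 2 + 8 + 8 = 25 bits.

Unary([6, 1, 7, 7]) = 1111110101111111011111110 (25 bits)


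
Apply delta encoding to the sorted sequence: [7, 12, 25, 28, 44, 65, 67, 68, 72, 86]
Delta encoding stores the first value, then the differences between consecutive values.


First value: 7
Deltas:
  12 - 7 = 5
  25 - 12 = 13
  28 - 25 = 3
  44 - 28 = 16
  65 - 44 = 21
  67 - 65 = 2
  68 - 67 = 1
  72 - 68 = 4
  86 - 72 = 14


Delta encoded: [7, 5, 13, 3, 16, 21, 2, 1, 4, 14]


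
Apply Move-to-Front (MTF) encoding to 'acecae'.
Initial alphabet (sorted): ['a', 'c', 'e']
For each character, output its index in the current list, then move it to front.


MTF encoding:
'a': index 0 in ['a', 'c', 'e'] -> ['a', 'c', 'e']
'c': index 1 in ['a', 'c', 'e'] -> ['c', 'a', 'e']
'e': index 2 in ['c', 'a', 'e'] -> ['e', 'c', 'a']
'c': index 1 in ['e', 'c', 'a'] -> ['c', 'e', 'a']
'a': index 2 in ['c', 'e', 'a'] -> ['a', 'c', 'e']
'e': index 2 in ['a', 'c', 'e'] -> ['e', 'a', 'c']


Output: [0, 1, 2, 1, 2, 2]


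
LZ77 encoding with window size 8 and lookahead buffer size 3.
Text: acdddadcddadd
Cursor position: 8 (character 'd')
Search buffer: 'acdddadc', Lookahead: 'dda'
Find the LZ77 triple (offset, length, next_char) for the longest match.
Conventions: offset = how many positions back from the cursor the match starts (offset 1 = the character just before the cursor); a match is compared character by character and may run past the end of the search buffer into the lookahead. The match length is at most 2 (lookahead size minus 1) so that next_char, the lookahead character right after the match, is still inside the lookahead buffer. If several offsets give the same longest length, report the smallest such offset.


Try each offset into the search buffer:
  offset=1 (pos 7, char 'c'): match length 0
  offset=2 (pos 6, char 'd'): match length 1
  offset=3 (pos 5, char 'a'): match length 0
  offset=4 (pos 4, char 'd'): match length 1
  offset=5 (pos 3, char 'd'): match length 2
  offset=6 (pos 2, char 'd'): match length 2
  offset=7 (pos 1, char 'c'): match length 0
  offset=8 (pos 0, char 'a'): match length 0
Longest match has length 2, found at offsets 5, 6; take the smallest, offset 5.
next_char = character at position 8 + 2 = 10 -> 'a'

Best match: offset=5, length=2 (matching 'dd' starting at position 3)
LZ77 triple: (5, 2, 'a')


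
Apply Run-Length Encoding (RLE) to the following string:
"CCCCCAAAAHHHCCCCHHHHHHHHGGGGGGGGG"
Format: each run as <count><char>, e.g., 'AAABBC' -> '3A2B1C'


Scanning runs left to right:
  i=0: run of 'C' x 5 -> '5C'
  i=5: run of 'A' x 4 -> '4A'
  i=9: run of 'H' x 3 -> '3H'
  i=12: run of 'C' x 4 -> '4C'
  i=16: run of 'H' x 8 -> '8H'
  i=24: run of 'G' x 9 -> '9G'

RLE = 5C4A3H4C8H9G


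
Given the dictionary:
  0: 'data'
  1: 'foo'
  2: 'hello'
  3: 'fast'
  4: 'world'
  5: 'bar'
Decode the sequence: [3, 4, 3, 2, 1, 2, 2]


Look up each index in the dictionary:
  3 -> 'fast'
  4 -> 'world'
  3 -> 'fast'
  2 -> 'hello'
  1 -> 'foo'
  2 -> 'hello'
  2 -> 'hello'

Decoded: "fast world fast hello foo hello hello"


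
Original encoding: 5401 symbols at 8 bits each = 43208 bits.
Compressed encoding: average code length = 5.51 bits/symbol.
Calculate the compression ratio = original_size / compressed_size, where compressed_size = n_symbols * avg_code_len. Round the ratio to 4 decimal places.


original_size = n_symbols * orig_bits = 5401 * 8 = 43208 bits
compressed_size = n_symbols * avg_code_len = 5401 * 5.51 = 29759.51 bits
ratio = original_size / compressed_size = 43208 / 29759.51 = 1.4519

Compression ratio = 1.4519


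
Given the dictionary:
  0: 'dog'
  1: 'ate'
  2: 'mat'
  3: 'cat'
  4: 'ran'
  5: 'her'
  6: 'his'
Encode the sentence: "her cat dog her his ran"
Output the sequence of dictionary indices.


Look up each word in the dictionary:
  'her' -> 5
  'cat' -> 3
  'dog' -> 0
  'her' -> 5
  'his' -> 6
  'ran' -> 4

Encoded: [5, 3, 0, 5, 6, 4]


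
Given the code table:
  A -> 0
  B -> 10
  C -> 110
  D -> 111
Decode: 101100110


Decoding:
10 -> B
110 -> C
0 -> A
110 -> C


Result: BCAC


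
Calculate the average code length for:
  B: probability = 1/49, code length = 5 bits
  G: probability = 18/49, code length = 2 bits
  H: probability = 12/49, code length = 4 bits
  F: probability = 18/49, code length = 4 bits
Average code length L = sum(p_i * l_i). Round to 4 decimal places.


Weighted contributions p_i * l_i:
  B: (1/49) * 5 = 5/49
  G: (18/49) * 2 = 36/49
  H: (12/49) * 4 = 48/49
  F: (18/49) * 4 = 72/49
Sum = (5 + 36 + 48 + 72)/49 = 161/49

L = 161/49 = 3.2857 bits/symbol


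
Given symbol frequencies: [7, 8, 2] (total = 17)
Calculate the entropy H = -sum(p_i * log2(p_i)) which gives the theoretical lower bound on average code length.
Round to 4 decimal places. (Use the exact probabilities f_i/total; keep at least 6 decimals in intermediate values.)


Per-symbol terms -p_i * log2(p_i) with p_i = f_i/17:
  p = 7/17 = 0.411765: log2(p) = -1.280108, -p*log2(p) = 0.527103
  p = 8/17 = 0.470588: log2(p) = -1.087463, -p*log2(p) = 0.511747
  p = 2/17 = 0.117647: log2(p) = -3.087463, -p*log2(p) = 0.363231
H = 0.527103 + 0.511747 + 0.363231 = 1.402081

H = 1.4021 bits/symbol


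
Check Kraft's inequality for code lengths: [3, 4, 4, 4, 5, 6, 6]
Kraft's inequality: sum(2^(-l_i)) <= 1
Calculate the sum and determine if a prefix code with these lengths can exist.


Sum = 2^(-3) + 2^(-4) + 2^(-4) + 2^(-4) + 2^(-5) + 2^(-6) + 2^(-6)
    = 0.125 + 0.0625 + 0.0625 + 0.0625 + 0.03125 + 0.015625 + 0.015625
    = 24/64 = 0.375
Since 0.375 <= 1, Kraft's inequality IS satisfied.
A prefix code with these lengths CAN exist.

Kraft sum = 0.375. Satisfied.


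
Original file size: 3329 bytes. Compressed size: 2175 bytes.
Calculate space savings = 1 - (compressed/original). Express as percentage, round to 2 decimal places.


ratio = compressed/original = 2175/3329 = 0.653349
savings = 1 - ratio = 1 - 0.653349 = 0.346651
as a percentage: 0.346651 * 100 = 34.67%

Space savings = 1 - 2175/3329 = 34.67%


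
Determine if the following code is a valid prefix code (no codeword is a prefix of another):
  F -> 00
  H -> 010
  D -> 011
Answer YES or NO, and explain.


Checking each pair (does one codeword prefix another?):
  F='00' vs H='010': no prefix
  F='00' vs D='011': no prefix
  H='010' vs F='00': no prefix
  H='010' vs D='011': no prefix
  D='011' vs F='00': no prefix
  D='011' vs H='010': no prefix
No violation found over all pairs.

YES -- this is a valid prefix code. No codeword is a prefix of any other codeword.


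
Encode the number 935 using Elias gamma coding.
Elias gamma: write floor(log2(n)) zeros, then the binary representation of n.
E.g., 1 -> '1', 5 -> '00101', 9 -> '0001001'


num_bits = floor(log2(935)) + 1 = 10
leading_zeros = num_bits - 1 = 9
binary(935) = 1110100111

Elias gamma(935) = '000000000' + '1110100111' = 0000000001110100111 (19 bits)


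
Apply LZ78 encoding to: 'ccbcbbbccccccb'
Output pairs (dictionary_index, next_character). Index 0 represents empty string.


LZ78 encoding steps:
Dictionary: {0: ''}
Step 1: w='' (idx 0), next='c' -> output (0, 'c'), add 'c' as idx 1
Step 2: w='c' (idx 1), next='b' -> output (1, 'b'), add 'cb' as idx 2
Step 3: w='cb' (idx 2), next='b' -> output (2, 'b'), add 'cbb' as idx 3
Step 4: w='' (idx 0), next='b' -> output (0, 'b'), add 'b' as idx 4
Step 5: w='c' (idx 1), next='c' -> output (1, 'c'), add 'cc' as idx 5
Step 6: w='cc' (idx 5), next='c' -> output (5, 'c'), add 'ccc' as idx 6
Step 7: w='cb' (idx 2), end of input -> output (2, '')


Encoded: [(0, 'c'), (1, 'b'), (2, 'b'), (0, 'b'), (1, 'c'), (5, 'c'), (2, '')]


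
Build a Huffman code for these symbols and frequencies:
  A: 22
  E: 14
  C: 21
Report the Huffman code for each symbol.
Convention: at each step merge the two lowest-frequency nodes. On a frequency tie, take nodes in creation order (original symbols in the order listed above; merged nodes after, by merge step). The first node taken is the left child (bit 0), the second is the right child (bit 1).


Huffman tree construction:
Step 1: Merge E(14) + C(21) = 35
Step 2: Merge A(22) + (E+C)(35) = 57
Read each symbol's code off the tree from the root (left child = 0, right child = 1).

Codes:
  A: 0 (length 1)
  E: 10 (length 2)
  C: 11 (length 2)
Average code length: 92/57 = 1.6140 bits/symbol


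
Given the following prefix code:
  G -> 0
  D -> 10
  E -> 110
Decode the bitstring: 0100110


Decoding step by step:
Bits 0 -> G
Bits 10 -> D
Bits 0 -> G
Bits 110 -> E


Decoded message: GDGE


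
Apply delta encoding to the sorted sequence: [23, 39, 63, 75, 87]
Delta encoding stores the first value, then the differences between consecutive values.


First value: 23
Deltas:
  39 - 23 = 16
  63 - 39 = 24
  75 - 63 = 12
  87 - 75 = 12


Delta encoded: [23, 16, 24, 12, 12]


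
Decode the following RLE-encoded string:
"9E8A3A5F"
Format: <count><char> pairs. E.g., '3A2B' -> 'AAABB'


Expanding each <count><char> pair:
  9E -> 'EEEEEEEEE'
  8A -> 'AAAAAAAA'
  3A -> 'AAA'
  5F -> 'FFFFF'

Decoded = EEEEEEEEEAAAAAAAAAAAFFFFF


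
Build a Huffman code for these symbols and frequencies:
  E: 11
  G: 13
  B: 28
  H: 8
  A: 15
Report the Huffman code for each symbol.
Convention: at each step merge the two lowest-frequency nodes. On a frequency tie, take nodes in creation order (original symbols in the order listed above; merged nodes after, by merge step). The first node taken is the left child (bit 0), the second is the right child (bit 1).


Huffman tree construction:
Step 1: Merge H(8) + E(11) = 19
Step 2: Merge G(13) + A(15) = 28
Step 3: Merge (H+E)(19) + B(28) = 47
Step 4: Merge (G+A)(28) + ((H+E)+B)(47) = 75
Read each symbol's code off the tree from the root (left child = 0, right child = 1).

Codes:
  E: 101 (length 3)
  G: 00 (length 2)
  B: 11 (length 2)
  H: 100 (length 3)
  A: 01 (length 2)
Average code length: 169/75 = 2.2533 bits/symbol


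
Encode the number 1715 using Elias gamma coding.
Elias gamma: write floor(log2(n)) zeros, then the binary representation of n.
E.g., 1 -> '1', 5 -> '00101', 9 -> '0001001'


num_bits = floor(log2(1715)) + 1 = 11
leading_zeros = num_bits - 1 = 10
binary(1715) = 11010110011

Elias gamma(1715) = '0000000000' + '11010110011' = 000000000011010110011 (21 bits)


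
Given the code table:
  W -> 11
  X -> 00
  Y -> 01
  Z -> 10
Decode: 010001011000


Decoding:
01 -> Y
00 -> X
01 -> Y
01 -> Y
10 -> Z
00 -> X


Result: YXYYZX


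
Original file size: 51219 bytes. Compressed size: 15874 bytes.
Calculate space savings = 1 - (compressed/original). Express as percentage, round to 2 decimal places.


ratio = compressed/original = 15874/51219 = 0.309924
savings = 1 - ratio = 1 - 0.309924 = 0.690076
as a percentage: 0.690076 * 100 = 69.01%

Space savings = 1 - 15874/51219 = 69.01%


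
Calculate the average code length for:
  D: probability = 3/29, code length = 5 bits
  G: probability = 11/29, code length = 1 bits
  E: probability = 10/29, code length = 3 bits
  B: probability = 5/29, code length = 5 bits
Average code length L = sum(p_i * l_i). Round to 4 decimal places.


Weighted contributions p_i * l_i:
  D: (3/29) * 5 = 15/29
  G: (11/29) * 1 = 11/29
  E: (10/29) * 3 = 30/29
  B: (5/29) * 5 = 25/29
Sum = (15 + 11 + 30 + 25)/29 = 81/29

L = 81/29 = 2.7931 bits/symbol


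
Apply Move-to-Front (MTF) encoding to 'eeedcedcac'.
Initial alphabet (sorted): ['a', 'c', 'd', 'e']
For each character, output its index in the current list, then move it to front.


MTF encoding:
'e': index 3 in ['a', 'c', 'd', 'e'] -> ['e', 'a', 'c', 'd']
'e': index 0 in ['e', 'a', 'c', 'd'] -> ['e', 'a', 'c', 'd']
'e': index 0 in ['e', 'a', 'c', 'd'] -> ['e', 'a', 'c', 'd']
'd': index 3 in ['e', 'a', 'c', 'd'] -> ['d', 'e', 'a', 'c']
'c': index 3 in ['d', 'e', 'a', 'c'] -> ['c', 'd', 'e', 'a']
'e': index 2 in ['c', 'd', 'e', 'a'] -> ['e', 'c', 'd', 'a']
'd': index 2 in ['e', 'c', 'd', 'a'] -> ['d', 'e', 'c', 'a']
'c': index 2 in ['d', 'e', 'c', 'a'] -> ['c', 'd', 'e', 'a']
'a': index 3 in ['c', 'd', 'e', 'a'] -> ['a', 'c', 'd', 'e']
'c': index 1 in ['a', 'c', 'd', 'e'] -> ['c', 'a', 'd', 'e']


Output: [3, 0, 0, 3, 3, 2, 2, 2, 3, 1]


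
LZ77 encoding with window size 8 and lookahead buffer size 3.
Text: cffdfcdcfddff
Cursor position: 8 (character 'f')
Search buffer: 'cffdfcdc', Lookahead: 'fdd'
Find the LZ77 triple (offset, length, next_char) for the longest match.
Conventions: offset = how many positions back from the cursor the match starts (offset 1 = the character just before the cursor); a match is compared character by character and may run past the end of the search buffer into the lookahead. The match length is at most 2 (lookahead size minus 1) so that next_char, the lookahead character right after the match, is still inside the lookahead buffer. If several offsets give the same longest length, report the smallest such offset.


Try each offset into the search buffer:
  offset=1 (pos 7, char 'c'): match length 0
  offset=2 (pos 6, char 'd'): match length 0
  offset=3 (pos 5, char 'c'): match length 0
  offset=4 (pos 4, char 'f'): match length 1
  offset=5 (pos 3, char 'd'): match length 0
  offset=6 (pos 2, char 'f'): match length 2
  offset=7 (pos 1, char 'f'): match length 1
  offset=8 (pos 0, char 'c'): match length 0
Longest match has length 2 at offset 6.
next_char = character at position 8 + 2 = 10 -> 'd'

Best match: offset=6, length=2 (matching 'fd' starting at position 2)
LZ77 triple: (6, 2, 'd')


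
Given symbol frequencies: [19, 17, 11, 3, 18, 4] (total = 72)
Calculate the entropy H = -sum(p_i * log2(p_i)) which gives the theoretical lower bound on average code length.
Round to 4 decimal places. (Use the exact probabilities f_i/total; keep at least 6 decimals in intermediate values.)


Per-symbol terms -p_i * log2(p_i) with p_i = f_i/72:
  p = 19/72 = 0.263889: log2(p) = -1.921997, -p*log2(p) = 0.507194
  p = 17/72 = 0.236111: log2(p) = -2.082462, -p*log2(p) = 0.491692
  p = 11/72 = 0.152778: log2(p) = -2.710493, -p*log2(p) = 0.414103
  p = 3/72 = 0.041667: log2(p) = -4.584963, -p*log2(p) = 0.191040
  p = 18/72 = 0.250000: log2(p) = -2.000000, -p*log2(p) = 0.500000
  p = 4/72 = 0.055556: log2(p) = -4.169925, -p*log2(p) = 0.231663
H = 0.507194 + 0.491692 + 0.414103 + 0.191040 + 0.500000 + 0.231663 = 2.335692

H = 2.3357 bits/symbol


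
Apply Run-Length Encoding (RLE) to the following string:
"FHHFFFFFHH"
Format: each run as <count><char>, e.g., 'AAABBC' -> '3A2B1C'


Scanning runs left to right:
  i=0: run of 'F' x 1 -> '1F'
  i=1: run of 'H' x 2 -> '2H'
  i=3: run of 'F' x 5 -> '5F'
  i=8: run of 'H' x 2 -> '2H'

RLE = 1F2H5F2H


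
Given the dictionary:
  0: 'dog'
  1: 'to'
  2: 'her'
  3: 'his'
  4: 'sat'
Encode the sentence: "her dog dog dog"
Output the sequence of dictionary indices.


Look up each word in the dictionary:
  'her' -> 2
  'dog' -> 0
  'dog' -> 0
  'dog' -> 0

Encoded: [2, 0, 0, 0]


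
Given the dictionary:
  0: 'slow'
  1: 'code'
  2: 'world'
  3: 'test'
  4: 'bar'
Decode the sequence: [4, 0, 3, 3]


Look up each index in the dictionary:
  4 -> 'bar'
  0 -> 'slow'
  3 -> 'test'
  3 -> 'test'

Decoded: "bar slow test test"


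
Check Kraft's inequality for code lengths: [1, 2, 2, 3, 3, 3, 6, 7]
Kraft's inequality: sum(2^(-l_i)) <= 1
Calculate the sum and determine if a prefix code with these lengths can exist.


Sum = 2^(-1) + 2^(-2) + 2^(-2) + 2^(-3) + 2^(-3) + 2^(-3) + 2^(-6) + 2^(-7)
    = 0.5 + 0.25 + 0.25 + 0.125 + 0.125 + 0.125 + 0.015625 + 0.0078125
    = 179/128 = 1.3984375
Since 1.3984375 > 1, Kraft's inequality is NOT satisfied.
A prefix code with these lengths CANNOT exist.

Kraft sum = 1.3984375. Not satisfied.


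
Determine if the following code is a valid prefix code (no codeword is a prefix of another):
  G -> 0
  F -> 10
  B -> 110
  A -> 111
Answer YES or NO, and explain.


Checking each pair (does one codeword prefix another?):
  G='0' vs F='10': no prefix
  G='0' vs B='110': no prefix
  G='0' vs A='111': no prefix
  F='10' vs G='0': no prefix
  F='10' vs B='110': no prefix
  F='10' vs A='111': no prefix
  B='110' vs G='0': no prefix
  B='110' vs F='10': no prefix
  B='110' vs A='111': no prefix
  A='111' vs G='0': no prefix
  A='111' vs F='10': no prefix
  A='111' vs B='110': no prefix
No violation found over all pairs.

YES -- this is a valid prefix code. No codeword is a prefix of any other codeword.


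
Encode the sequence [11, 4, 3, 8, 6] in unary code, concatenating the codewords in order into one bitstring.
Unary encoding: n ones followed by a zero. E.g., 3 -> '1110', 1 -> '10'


Encode each number as n ones followed by a terminating 0:
  11 -> 111111111110 (12 bits)
  4 -> 11110 (5 bits)
  3 -> 1110 (4 bits)
  8 -> 111111110 (9 bits)
  6 -> 1111110 (7 bits)
Total length = 12 + 5 + 4 + 9 + 7 = 37 bits.

Unary([11, 4, 3, 8, 6]) = 1111111111101111011101111111101111110 (37 bits)


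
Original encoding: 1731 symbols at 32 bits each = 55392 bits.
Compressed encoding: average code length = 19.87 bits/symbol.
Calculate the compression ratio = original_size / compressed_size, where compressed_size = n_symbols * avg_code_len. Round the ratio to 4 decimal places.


original_size = n_symbols * orig_bits = 1731 * 32 = 55392 bits
compressed_size = n_symbols * avg_code_len = 1731 * 19.87 = 34394.97 bits
ratio = original_size / compressed_size = 55392 / 34394.97 = 1.6105

Compression ratio = 1.6105


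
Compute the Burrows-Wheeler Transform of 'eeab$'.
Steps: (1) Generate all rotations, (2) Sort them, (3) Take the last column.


Rotations (sorted):
  0: $eeab -> last char: b
  1: ab$ee -> last char: e
  2: b$eea -> last char: a
  3: eab$e -> last char: e
  4: eeab$ -> last char: $


BWT = beae$
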